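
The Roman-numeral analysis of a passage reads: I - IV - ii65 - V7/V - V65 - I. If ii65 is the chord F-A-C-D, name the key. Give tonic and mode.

C major

ii65 is given as F-A-C-D — a minor seventh chord with root D.
ii65 on D implies D is the supertonic; that puts the tonic at C, and the lowercase numeral fits major mode.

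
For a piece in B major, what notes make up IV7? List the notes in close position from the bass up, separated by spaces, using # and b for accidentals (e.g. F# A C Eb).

E G# B D#

In B major, the subdominant is E, and the diatonic chord built there is a major seventh chord.
That chord is spelled E-G#-B-D#.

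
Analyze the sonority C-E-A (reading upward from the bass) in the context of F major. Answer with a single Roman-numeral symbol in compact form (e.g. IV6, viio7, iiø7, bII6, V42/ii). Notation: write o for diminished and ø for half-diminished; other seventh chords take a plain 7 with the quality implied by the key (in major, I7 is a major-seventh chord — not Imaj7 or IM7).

iii6

The pitches A-C-E form a minor triad rooted on A.
In F major, A is the mediant; the diatonic minor triad there is iii.
With C in the bass the chord is in first inversion, so the figured bass is 6.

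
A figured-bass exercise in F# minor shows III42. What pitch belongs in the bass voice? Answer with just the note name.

G#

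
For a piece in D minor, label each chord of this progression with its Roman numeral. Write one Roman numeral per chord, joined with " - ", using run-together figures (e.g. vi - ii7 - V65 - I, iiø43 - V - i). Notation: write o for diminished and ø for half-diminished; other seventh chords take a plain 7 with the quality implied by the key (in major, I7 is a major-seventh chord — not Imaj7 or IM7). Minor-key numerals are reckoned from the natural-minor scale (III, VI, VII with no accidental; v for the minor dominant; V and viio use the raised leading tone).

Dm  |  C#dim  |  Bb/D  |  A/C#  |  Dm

i - viio - VI6 - V6 - i

Dm has root D, degree 1 in D minor, so i.
C#dim: root C# is the leading tone; diminished triad there is viio.
Bb/D has root Bb, degree 6 in D minor, so VI6.
A/C# has root A, degree 5 in D minor, so V6.
Dm has root D, degree 1 in D minor, so i.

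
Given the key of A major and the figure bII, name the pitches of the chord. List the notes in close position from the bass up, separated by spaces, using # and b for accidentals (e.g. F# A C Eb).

Bb D F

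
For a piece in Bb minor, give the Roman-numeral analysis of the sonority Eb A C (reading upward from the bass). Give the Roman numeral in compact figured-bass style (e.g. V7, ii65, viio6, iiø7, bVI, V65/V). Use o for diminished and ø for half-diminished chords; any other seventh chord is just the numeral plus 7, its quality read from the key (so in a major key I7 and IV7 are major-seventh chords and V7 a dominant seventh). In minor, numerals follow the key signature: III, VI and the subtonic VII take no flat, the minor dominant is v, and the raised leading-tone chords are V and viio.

Stacked in thirds the chord is A-C-Eb: a diminished triad on A.
In Bb minor, A is the leading tone; the diatonic diminished triad there is viio.
With Eb in the bass the chord is in second inversion, so the figured bass is 64.

viio64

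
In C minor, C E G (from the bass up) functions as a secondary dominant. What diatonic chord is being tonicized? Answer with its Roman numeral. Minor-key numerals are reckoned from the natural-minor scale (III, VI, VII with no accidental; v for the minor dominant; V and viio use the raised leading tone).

The chord is a major triad on C.
A dominant resolves down a perfect fifth: C → F. In C minor, F is scale degree 4, i.e. iv.

iv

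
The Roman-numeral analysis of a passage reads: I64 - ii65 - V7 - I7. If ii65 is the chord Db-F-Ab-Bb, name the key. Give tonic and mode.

Ab major

ii65 is given as Db-F-Ab-Bb — a minor seventh chord with root Bb.
If Bb is scale degree 2 and the mode makes that degree carry a minor seventh chord, the tonic is Ab and the mode is major.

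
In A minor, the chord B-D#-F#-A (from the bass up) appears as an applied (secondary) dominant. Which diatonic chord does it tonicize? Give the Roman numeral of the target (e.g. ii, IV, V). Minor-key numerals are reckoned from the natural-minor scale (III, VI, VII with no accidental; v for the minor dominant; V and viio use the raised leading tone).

V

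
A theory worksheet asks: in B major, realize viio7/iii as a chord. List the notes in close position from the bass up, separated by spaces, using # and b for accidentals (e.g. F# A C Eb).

C## E# G# B

viio7/iii is a secondary leading-tone chord. The target iii is D# in B major; the applied chord is rooted a semitone below, on C##.
Building a fully diminished seventh chord on C## gives C##-E#-G#-B.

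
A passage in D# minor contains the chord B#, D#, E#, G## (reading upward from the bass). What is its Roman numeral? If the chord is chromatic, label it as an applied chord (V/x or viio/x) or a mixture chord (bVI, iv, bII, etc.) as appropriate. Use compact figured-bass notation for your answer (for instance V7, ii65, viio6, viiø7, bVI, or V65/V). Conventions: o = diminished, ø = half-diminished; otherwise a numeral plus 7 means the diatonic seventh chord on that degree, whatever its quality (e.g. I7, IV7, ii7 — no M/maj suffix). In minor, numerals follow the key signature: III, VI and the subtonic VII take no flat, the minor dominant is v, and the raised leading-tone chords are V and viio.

V43/V

Stacked in thirds the chord is E#-G##-B#-D#: a dominant seventh chord on E#.
E# is not a diatonic chord root with this quality in D# minor, but it lies a perfect fifth above A# (V), so the chord functions as an applied dominant of V.
With B# in the bass the chord is in second inversion, so the figured bass is 43.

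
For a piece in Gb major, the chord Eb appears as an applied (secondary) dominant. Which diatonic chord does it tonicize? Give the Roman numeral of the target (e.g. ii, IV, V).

ii

The chord is a major triad on Eb.
A dominant resolves down a perfect fifth: Eb → Ab. In Gb major, Ab is scale degree 2, i.e. ii.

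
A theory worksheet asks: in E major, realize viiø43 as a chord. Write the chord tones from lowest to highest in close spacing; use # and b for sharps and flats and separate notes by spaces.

A C# D# F#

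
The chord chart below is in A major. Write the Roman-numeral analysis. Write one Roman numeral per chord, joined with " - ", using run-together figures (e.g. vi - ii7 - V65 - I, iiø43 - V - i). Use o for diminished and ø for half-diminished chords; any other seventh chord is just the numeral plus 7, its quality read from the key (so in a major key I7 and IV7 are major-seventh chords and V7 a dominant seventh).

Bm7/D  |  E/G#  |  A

ii65 - V6 - I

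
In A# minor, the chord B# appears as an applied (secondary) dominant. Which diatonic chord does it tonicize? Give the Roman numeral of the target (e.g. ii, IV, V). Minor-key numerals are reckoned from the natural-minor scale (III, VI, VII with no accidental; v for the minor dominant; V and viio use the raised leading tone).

V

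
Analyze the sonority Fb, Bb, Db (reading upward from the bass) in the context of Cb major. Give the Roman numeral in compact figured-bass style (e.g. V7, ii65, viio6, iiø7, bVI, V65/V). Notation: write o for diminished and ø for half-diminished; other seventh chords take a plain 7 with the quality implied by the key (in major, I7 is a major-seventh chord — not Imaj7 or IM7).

viio64

The pitches Bb-Db-Fb form a diminished triad rooted on Bb.
Bb is scale degree 7 in Cb major, and a diminished triad on that degree is written viio.
With Fb in the bass the chord is in second inversion, so the figured bass is 64.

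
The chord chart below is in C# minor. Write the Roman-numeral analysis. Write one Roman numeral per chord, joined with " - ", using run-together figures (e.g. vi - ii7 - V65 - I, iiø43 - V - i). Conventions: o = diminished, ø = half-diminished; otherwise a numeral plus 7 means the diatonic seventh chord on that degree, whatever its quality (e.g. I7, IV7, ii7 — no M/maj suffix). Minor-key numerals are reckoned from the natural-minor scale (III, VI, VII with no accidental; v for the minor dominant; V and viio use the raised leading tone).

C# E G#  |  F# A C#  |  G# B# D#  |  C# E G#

C#-E-G#: minor triad on C# = scale degree 1 → i.
F#-A-C# has root F#, degree 4 in C# minor, so iv.
G#-B#-D#: major triad on G# = scale degree 5 → V.
C#-E-G# has root C#, degree 1 in C# minor, so i.

i - iv - V - i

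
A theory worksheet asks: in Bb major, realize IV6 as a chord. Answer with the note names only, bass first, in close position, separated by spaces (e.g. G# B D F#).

The numeral's case and figure indicate a major triad. In Bb major its root, scale degree 4, is Eb.
That chord is spelled Eb-G-Bb.
The figured bass 6 indicates first inversion, placing the third (G) in the bass: G-Bb-Eb.

G Bb Eb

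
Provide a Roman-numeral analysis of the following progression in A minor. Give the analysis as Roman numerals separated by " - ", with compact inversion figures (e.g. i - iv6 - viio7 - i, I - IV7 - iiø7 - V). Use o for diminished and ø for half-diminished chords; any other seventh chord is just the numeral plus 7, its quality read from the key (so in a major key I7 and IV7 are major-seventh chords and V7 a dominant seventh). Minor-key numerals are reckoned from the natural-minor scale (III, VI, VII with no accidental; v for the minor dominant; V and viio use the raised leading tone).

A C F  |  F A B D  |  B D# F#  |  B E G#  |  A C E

A-C-F: major triad on F = scale degree 6 → VI6.
F-A-B-D has root B, degree 2 in A minor, so iiø43.
B-D#-F#: a major triad on B, the applied dominant of V → V/V.
B-E-G#: major triad on E = scale degree 5 → V64.
A-C-E: minor triad on A = scale degree 1 → i.

VI6 - iiø43 - V/V - V64 - i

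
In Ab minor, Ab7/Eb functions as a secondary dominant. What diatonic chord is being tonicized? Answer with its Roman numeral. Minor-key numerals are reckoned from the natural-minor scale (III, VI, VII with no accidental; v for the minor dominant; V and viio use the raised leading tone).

The chord is a dominant seventh chord on Ab.
A dominant resolves down a perfect fifth: Ab → Db. In Ab minor, Db is scale degree 4, i.e. iv.

iv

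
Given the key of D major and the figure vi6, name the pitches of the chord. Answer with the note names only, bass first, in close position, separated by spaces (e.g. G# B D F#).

D F# B

In D major, the sixth degree is B, and the diatonic chord built there is a minor triad.
That chord is spelled B-D-F#.
With the 6 figure the chord is in first inversion; from the bass D upward in close position it reads D-F#-B.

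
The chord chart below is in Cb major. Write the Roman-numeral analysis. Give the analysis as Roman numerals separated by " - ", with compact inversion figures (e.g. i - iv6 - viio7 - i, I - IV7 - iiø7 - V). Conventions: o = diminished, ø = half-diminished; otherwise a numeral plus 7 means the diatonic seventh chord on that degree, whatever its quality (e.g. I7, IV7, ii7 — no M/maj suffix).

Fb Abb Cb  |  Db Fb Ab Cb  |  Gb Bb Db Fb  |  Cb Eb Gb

iv - ii7 - V7 - I

Fb-Abb-Cb is non-diatonic — iv, a mixture chord from Cb minor.
Db-Fb-Ab-Cb has root Db, degree 2 in Cb major, so ii7.
Gb-Bb-Db-Fb: dominant seventh chord on Gb = scale degree 5 → V7.
Cb-Eb-Gb: root Cb is the tonic; major triad there is I.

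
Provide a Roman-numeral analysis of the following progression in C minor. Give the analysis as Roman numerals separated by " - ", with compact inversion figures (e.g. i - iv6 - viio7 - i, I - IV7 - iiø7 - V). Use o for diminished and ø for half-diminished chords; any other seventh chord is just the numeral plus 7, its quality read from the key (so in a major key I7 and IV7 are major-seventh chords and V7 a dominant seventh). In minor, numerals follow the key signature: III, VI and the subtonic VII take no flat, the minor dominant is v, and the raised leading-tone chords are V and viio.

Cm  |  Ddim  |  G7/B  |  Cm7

Cm: minor triad on C = scale degree 1 → i.
Ddim has root D, degree 2 in C minor, so iio.
G7/B: dominant seventh chord on G = scale degree 5 → V65.
Cm7: root C is the tonic; minor seventh chord there is i7.

i - iio - V65 - i7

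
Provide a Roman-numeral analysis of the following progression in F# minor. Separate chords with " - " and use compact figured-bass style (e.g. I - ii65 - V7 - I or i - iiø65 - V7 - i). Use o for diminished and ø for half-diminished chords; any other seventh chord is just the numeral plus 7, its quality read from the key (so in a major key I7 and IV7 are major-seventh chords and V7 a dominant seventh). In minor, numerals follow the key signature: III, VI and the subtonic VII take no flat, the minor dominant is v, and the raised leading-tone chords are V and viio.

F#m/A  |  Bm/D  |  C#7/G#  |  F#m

i6 - iv6 - V43 - i

F#m/A: minor triad on F# = scale degree 1 → i6.
Bm/D: root B is the subdominant; minor triad there is iv6.
C#7/G#: root C# is the dominant; dominant seventh chord there is V43.
F#m: root F# is the tonic; minor triad there is i.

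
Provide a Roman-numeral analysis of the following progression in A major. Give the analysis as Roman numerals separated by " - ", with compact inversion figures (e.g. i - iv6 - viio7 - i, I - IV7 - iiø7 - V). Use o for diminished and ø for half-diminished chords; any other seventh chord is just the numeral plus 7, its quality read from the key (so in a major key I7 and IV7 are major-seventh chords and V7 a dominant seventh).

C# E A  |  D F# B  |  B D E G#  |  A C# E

I6 - ii6 - V43 - I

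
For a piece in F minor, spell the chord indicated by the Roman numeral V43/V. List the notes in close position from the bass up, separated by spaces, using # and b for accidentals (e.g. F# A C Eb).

D F G B

V43/V is a secondary dominant — the dominant seventh of V. V in F minor is C, so the applied chord's root is G, a perfect fifth above.
Building a dominant seventh chord on G gives G-B-D-F.
The figured bass 43 indicates second inversion, placing the fifth (D) in the bass: D-F-G-B.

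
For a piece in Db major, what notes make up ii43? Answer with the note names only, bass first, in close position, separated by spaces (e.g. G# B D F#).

The numeral's case and figure indicate a minor seventh chord. In Db major its root, scale degree 2, is Eb.
Stacking thirds from Eb gives Eb-Gb-Bb-Db.
The figured bass 43 indicates second inversion, placing the fifth (Bb) in the bass: Bb-Db-Eb-Gb.

Bb Db Eb Gb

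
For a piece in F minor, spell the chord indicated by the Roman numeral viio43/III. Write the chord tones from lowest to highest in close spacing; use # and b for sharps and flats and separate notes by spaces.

Db Fb G Bb

viio43/III is a secondary leading-tone chord. The target III is Ab in F minor; the applied chord is rooted a semitone below, on G.
Building a fully diminished seventh chord on G gives G-Bb-Db-Fb.
With the 43 figure the chord is in second inversion; from the bass Db upward in close position it reads Db-Fb-G-Bb.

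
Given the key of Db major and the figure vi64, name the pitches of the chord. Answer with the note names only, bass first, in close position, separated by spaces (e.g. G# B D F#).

F Bb Db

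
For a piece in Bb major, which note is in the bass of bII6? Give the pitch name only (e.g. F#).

bII in Bb major has root Cb; the chord is Cb-Eb-Gb.
The figure 6 means first inversion — the third is in the bass.

Eb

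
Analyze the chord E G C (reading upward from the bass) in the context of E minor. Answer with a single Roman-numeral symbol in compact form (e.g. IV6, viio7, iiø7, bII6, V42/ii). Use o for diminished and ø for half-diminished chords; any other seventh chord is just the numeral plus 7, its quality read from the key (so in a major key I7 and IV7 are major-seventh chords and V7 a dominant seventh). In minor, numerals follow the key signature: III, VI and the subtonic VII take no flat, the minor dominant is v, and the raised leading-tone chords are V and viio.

Stacked in thirds the chord is C-E-G: a major triad on C.
In E minor, C is the submediant; the diatonic major triad there is VI.
With E in the bass the chord is in first inversion, so the figured bass is 6.

VI6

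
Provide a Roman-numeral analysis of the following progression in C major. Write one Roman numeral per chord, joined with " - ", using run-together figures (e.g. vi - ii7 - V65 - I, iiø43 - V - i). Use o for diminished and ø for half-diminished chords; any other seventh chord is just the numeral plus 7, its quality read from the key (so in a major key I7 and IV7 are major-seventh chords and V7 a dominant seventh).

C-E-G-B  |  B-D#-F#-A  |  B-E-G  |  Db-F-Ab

C-E-G-B: major seventh chord on C = scale degree 1 → I7.
B-D#-F#-A is the secondary dominant of iii (dominant seventh chord on B): V7/iii.
B-E-G: minor triad on E = scale degree 3 → iii64.
Db-F-Ab: major triad on Db — chromatic; Db is the lowered second degree, so this is the Neapolitan chord, bII.

I7 - V7/iii - iii64 - bII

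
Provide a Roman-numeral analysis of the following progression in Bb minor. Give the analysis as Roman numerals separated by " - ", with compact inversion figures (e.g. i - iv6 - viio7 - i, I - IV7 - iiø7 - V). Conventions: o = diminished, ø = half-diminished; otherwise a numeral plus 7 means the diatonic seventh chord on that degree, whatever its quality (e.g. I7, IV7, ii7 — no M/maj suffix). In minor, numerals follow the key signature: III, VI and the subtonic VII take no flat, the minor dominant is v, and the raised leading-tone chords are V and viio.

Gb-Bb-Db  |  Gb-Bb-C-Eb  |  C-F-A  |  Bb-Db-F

Gb-Bb-Db has root Gb, degree 6 in Bb minor, so VI.
Gb-Bb-C-Eb has root C, degree 2 in Bb minor, so iiø43.
C-F-A: root F is the dominant; major triad there is V64.
Bb-Db-F: minor triad on Bb = scale degree 1 → i.

VI - iiø43 - V64 - i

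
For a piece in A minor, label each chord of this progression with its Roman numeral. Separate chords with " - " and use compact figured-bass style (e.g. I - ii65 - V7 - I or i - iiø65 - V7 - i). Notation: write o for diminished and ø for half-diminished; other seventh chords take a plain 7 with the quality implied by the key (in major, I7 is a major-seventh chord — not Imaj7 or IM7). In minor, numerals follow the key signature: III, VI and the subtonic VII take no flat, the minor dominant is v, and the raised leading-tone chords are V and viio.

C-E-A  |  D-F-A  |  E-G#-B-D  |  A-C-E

C-E-A: minor triad on A = scale degree 1 → i6.
D-F-A has root D, degree 4 in A minor, so iv.
E-G#-B-D: root E is the dominant; dominant seventh chord there is V7.
A-C-E: root A is the tonic; minor triad there is i.

i6 - iv - V7 - i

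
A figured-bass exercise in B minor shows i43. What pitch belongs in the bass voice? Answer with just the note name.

i in B minor has root B; the chord is B-D-F#-A.
The figure 43 means second inversion — the fifth is in the bass.

F#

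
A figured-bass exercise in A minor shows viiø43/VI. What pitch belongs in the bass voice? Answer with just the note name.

Bb

The applied chord viiø43/VI is rooted on E: E-G-Bb-D.
The figure 43 means second inversion — the fifth is in the bass.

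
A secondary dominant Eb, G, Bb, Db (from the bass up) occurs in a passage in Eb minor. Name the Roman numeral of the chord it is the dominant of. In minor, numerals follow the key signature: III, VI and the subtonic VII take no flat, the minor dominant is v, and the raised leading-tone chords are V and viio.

iv

The chord is a dominant seventh chord on Eb.
A dominant resolves down a perfect fifth: Eb → Ab. In Eb minor, Ab is scale degree 4, i.e. iv.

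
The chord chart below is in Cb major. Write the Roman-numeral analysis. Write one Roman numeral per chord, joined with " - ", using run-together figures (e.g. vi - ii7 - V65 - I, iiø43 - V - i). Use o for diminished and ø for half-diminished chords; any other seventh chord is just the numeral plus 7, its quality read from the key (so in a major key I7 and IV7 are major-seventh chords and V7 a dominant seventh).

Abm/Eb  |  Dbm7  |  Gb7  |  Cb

vi64 - ii7 - V7 - I

Abm/Eb: minor triad on Ab = scale degree 6 → vi64.
Dbm7: root Db is the supertonic; minor seventh chord there is ii7.
Gb7 has root Gb, degree 5 in Cb major, so V7.
Cb: major triad on Cb = scale degree 1 → I.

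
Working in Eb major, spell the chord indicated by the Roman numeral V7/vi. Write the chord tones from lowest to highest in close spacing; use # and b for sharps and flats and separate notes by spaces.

The slash means an applied dominant: we want the dominant of vi. In Eb major, vi is C minor, and its dominant is built on G.
Building a dominant seventh chord on G gives G-B-D-F.

G B D F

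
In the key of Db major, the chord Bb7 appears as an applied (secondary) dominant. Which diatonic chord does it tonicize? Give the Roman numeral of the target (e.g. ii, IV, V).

ii

The chord is a dominant seventh chord on Bb.
A dominant resolves down a perfect fifth: Bb → Eb. In Db major, Eb is scale degree 2, i.e. ii.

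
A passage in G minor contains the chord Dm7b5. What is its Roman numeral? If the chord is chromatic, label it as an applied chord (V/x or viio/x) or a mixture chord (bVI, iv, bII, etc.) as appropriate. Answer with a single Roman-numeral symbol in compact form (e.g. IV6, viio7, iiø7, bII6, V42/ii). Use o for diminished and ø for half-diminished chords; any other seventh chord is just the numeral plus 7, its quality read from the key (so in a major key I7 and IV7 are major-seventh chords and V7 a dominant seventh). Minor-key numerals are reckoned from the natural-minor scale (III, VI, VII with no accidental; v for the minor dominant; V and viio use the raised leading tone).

The pitches D-F-Ab-C form a half-diminished seventh chord rooted on D.
D sits a half step below Eb (VI in G minor); a diminished chord there is the applied leading-tone chord of VI.

viiø7/VI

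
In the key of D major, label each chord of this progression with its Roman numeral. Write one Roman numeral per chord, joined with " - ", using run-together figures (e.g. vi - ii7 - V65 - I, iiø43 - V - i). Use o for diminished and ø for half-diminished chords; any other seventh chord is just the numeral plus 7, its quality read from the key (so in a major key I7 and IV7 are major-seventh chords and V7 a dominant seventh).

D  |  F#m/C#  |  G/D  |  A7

I - iii64 - IV64 - V7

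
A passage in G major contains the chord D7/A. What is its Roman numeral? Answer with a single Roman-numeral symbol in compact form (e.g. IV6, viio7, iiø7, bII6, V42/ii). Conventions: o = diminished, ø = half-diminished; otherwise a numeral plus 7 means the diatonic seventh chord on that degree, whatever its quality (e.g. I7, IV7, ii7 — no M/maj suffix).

The pitches D-F#-A-C form a dominant seventh chord rooted on D.
In G major, D is the dominant; the diatonic dominant seventh chord there is V7.
With A in the bass the chord is in second inversion, so the figured bass is 43.

V43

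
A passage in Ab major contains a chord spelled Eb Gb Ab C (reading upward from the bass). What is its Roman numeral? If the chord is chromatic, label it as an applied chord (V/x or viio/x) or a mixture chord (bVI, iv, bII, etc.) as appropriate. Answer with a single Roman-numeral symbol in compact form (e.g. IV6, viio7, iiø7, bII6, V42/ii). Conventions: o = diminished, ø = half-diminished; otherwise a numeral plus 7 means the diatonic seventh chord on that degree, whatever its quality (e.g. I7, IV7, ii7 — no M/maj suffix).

The pitches Ab-C-Eb-Gb form a dominant seventh chord rooted on Ab.
Ab is not a diatonic chord root with this quality in Ab major, but it lies a perfect fifth above Db (IV), so the chord functions as an applied dominant of IV.
With Eb in the bass the chord is in second inversion, so the figured bass is 43.

V43/IV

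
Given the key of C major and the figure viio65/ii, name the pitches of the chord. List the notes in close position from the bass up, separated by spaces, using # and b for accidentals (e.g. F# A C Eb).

The slash marks an applied leading-tone chord: viio of ii. In C major, ii is D, so the leading tone to it is C#, a half step below.
Building a fully diminished seventh chord on C# gives C#-E-G-Bb.
With the 65 figure the chord is in first inversion; from the bass E upward in close position it reads E-G-Bb-C#.

E G Bb C#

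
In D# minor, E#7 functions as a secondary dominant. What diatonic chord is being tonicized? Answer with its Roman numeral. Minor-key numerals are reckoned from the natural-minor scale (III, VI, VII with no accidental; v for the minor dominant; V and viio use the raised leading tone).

V

The chord is a dominant seventh chord on E#.
A dominant resolves down a perfect fifth: E# → A#. In D# minor, A# is scale degree 5, i.e. V.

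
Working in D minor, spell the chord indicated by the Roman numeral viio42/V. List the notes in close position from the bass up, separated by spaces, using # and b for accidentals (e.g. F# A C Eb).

viio42/V is a secondary leading-tone chord. The target V is A in D minor; the applied chord is rooted a semitone below, on G#.
Building a fully diminished seventh chord on G# gives G#-B-D-F.
With the 42 figure the chord is in third inversion; from the bass F upward in close position it reads F-G#-B-D.

F G# B D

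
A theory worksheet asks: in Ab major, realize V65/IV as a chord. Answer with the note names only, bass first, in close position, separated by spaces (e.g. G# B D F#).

The slash means an applied dominant: we want the dominant of IV. In Ab major, IV is Db major, and its dominant is built on Ab.
Building a dominant seventh chord on Ab gives Ab-C-Eb-Gb.
With the 65 figure the chord is in first inversion; from the bass C upward in close position it reads C-Eb-Gb-Ab.

C Eb Gb Ab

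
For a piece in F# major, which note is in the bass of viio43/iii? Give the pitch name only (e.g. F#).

D#

The applied chord viio43/iii is rooted on G##: G##-B#-D#-F#.
The figure 43 means second inversion — the fifth is in the bass.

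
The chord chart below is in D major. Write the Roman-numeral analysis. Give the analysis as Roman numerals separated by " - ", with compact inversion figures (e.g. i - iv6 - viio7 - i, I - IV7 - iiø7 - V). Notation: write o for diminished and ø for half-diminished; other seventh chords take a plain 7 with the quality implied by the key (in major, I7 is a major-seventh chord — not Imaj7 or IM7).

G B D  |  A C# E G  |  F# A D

G-B-D has root G, degree 4 in D major, so IV.
A-C#-E-G: root A is the dominant; dominant seventh chord there is V7.
F#-A-D has root D, degree 1 in D major, so I6.

IV - V7 - I6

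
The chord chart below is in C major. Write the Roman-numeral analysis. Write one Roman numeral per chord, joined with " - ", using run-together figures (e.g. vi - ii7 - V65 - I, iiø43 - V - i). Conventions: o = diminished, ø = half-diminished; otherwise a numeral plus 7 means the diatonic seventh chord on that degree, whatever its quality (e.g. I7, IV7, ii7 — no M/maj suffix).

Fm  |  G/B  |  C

iv - V6 - I

Fm: minor triad on F — chromatic; iv (borrowed from the parallel minor).
G/B has root G, degree 5 in C major, so V6.
C has root C, degree 1 in C major, so I.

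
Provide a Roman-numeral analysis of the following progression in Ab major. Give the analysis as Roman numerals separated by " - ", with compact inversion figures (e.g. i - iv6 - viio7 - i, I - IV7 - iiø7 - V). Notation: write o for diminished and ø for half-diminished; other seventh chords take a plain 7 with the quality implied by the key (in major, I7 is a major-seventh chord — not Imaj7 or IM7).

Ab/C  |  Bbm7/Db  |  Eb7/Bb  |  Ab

I6 - ii65 - V43 - I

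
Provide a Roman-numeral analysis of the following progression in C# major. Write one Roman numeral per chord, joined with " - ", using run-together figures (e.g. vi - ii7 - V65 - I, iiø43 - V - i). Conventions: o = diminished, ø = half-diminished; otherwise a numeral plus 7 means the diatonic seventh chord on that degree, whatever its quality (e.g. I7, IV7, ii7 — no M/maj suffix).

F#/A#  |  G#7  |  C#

F#/A#: major triad on F# = scale degree 4 → IV6.
G#7: root G# is the dominant; dominant seventh chord there is V7.
C#: root C# is the tonic; major triad there is I.

IV6 - V7 - I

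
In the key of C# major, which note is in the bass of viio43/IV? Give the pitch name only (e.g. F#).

B

The applied chord viio43/IV is rooted on E#: E#-G#-B-D.
The figure 43 means second inversion — the fifth is in the bass.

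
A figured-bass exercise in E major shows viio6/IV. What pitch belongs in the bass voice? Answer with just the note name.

The applied chord viio6/IV is rooted on G#: G#-B-D.
The figure 6 means first inversion — the third is in the bass.

B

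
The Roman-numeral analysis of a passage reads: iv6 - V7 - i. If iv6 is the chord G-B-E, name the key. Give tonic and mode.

The chord Em/G is a minor triad rooted on E; its label is iv6.
If E is scale degree 4 and the mode makes that degree carry a minor triad, the tonic is B and the mode is minor.

B minor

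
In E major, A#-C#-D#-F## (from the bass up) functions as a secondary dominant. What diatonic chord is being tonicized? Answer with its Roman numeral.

iii

The chord is a dominant seventh chord on D#.
A dominant resolves down a perfect fifth: D# → G#. In E major, G# is scale degree 3, i.e. iii.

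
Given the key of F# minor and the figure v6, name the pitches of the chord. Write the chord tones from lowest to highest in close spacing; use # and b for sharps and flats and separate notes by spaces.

The numeral's case and figure indicate a minor triad. In F# minor its root, the fifth degree, is C#.
That chord is spelled C#-E-G#.
The figured bass 6 indicates first inversion, placing the third (E) in the bass: E-G#-C#.

E G# C#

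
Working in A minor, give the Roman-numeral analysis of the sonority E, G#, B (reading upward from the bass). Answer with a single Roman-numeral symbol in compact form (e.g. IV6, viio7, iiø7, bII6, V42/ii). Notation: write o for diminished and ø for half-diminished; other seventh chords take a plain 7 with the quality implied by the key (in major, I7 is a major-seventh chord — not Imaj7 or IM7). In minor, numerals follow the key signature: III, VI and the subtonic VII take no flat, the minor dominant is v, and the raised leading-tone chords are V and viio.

V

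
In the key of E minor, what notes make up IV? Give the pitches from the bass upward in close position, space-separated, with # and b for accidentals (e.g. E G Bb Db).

IV is the major subdominant, borrowed from the parallel major. In E minor that root is A.
So the chord is A-C#-E.

A C# E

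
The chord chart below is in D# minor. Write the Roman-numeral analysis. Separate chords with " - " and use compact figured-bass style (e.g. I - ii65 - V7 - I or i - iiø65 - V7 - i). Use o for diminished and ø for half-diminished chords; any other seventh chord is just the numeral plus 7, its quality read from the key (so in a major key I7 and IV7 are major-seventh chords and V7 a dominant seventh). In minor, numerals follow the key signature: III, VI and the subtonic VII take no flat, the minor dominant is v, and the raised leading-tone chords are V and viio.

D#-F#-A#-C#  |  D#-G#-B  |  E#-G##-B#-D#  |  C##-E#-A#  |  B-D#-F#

i7 - iv64 - V7/V - V6 - VI

D#-F#-A#-C# has root D#, degree 1 in D# minor, so i7.
D#-G#-B: root G# is the subdominant; minor triad there is iv64.
E#-G##-B#-D#: a dominant seventh chord on E#, the applied dominant of V → V7/V.
C##-E#-A# has root A#, degree 5 in D# minor, so V6.
B-D#-F#: root B is the submediant; major triad there is VI.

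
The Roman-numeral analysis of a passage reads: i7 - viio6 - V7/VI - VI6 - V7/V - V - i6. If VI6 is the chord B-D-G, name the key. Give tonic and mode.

The chord G/B is a major triad rooted on G; its label is VI6.
If G is scale degree 6 and the mode makes that degree carry a major triad, the tonic is B and the mode is minor.

B minor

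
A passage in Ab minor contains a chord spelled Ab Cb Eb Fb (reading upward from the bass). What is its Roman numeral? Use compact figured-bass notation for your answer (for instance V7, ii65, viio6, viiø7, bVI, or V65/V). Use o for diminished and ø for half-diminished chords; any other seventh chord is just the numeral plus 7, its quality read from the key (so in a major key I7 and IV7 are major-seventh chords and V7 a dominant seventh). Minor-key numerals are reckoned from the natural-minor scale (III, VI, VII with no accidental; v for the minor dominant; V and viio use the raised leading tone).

VI65

The pitches Fb-Ab-Cb-Eb form a major seventh chord rooted on Fb.
In Ab minor, Fb is the submediant; the diatonic major seventh chord there is VI7.
With Ab in the bass the chord is in first inversion, so the figured bass is 65.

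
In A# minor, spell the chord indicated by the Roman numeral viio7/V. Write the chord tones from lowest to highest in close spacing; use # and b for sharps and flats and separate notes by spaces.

D## F## A# C#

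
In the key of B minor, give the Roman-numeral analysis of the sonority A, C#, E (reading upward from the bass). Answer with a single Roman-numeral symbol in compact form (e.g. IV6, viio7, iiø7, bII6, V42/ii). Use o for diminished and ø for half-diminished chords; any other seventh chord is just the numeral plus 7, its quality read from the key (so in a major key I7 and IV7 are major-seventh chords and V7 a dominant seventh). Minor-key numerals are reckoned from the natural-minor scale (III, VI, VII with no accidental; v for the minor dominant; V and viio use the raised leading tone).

VII

Stacked in thirds the chord is A-C#-E: a major triad on A.
A is scale degree 7 in B minor, and a major triad on that degree is written VII.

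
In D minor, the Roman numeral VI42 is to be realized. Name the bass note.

A

VI in D minor has root Bb; the chord is Bb-D-F-A.
The figure 42 means third inversion — the seventh is in the bass.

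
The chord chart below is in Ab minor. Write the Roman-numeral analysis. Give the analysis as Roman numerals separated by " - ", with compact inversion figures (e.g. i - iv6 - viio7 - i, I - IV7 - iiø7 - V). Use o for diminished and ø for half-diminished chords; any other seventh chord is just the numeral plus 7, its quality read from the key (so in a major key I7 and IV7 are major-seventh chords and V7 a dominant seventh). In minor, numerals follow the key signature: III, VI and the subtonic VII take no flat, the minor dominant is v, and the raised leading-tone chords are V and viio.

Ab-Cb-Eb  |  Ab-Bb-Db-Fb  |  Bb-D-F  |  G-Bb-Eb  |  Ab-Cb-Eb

Ab-Cb-Eb: minor triad on Ab = scale degree 1 → i.
Ab-Bb-Db-Fb: root Bb is the supertonic; half-diminished seventh chord there is iiø42.
Bb-D-F: a major triad on Bb, the applied dominant of V → V/V.
G-Bb-Eb: root Eb is the dominant; major triad there is V6.
Ab-Cb-Eb: minor triad on Ab = scale degree 1 → i.

i - iiø42 - V/V - V6 - i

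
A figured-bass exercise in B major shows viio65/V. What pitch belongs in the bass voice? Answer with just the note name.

G#

The applied chord viio65/V is rooted on E#: E#-G#-B-D.
The figure 65 means first inversion — the third is in the bass.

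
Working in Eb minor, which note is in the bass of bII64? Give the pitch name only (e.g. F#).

Cb

bII in Eb minor has root Fb; the chord is Fb-Ab-Cb.
The figure 64 means second inversion — the fifth is in the bass.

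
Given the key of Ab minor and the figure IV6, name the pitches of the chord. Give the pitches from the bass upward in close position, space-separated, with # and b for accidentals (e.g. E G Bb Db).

IV6 is the major subdominant, borrowed from the parallel major. In Ab minor that root is Db.
So the chord is Db-F-Ab, a major triad.
With the 6 figure the chord is in first inversion; from the bass F upward in close position it reads F-Ab-Db.

F Ab Db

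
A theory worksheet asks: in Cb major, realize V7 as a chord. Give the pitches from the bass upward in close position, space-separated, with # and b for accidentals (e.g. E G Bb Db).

The numeral's case and figure indicate a dominant seventh chord. In Cb major its root, the fifth degree, is Gb.
Stacking thirds from Gb gives Gb-Bb-Db-Fb.

Gb Bb Db Fb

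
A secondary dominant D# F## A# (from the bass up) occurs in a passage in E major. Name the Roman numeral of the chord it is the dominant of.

The chord is a major triad on D#.
A dominant resolves down a perfect fifth: D# → G#. In E major, G# is scale degree 3, i.e. iii.

iii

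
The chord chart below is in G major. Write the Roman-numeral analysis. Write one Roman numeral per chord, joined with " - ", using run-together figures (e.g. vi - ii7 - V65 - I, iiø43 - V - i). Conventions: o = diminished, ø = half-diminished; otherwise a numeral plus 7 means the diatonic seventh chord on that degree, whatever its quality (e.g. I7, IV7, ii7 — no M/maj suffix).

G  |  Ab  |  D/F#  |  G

I - bII - V6 - I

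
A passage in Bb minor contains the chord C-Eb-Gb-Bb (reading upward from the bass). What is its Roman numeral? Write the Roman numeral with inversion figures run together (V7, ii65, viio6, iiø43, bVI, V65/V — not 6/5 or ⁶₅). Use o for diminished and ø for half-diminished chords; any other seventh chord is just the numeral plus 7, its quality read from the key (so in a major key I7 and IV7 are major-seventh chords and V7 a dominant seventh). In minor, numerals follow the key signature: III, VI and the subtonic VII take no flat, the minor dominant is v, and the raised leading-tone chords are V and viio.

Stacked in thirds the chord is C-Eb-Gb-Bb: a half-diminished seventh chord on C.
C is scale degree 2 in Bb minor, and a half-diminished seventh chord on that degree is written iiø7.

iiø7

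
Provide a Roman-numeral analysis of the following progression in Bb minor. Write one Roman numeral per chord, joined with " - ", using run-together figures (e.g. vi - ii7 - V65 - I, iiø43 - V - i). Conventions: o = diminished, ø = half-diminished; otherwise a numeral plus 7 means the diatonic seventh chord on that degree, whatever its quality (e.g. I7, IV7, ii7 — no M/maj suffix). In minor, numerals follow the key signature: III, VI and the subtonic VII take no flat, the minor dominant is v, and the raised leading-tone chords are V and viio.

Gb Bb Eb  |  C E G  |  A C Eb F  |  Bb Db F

iv6 - V/V - V65 - i

Gb-Bb-Eb has root Eb, degree 4 in Bb minor, so iv6.
C-E-G: chromatic; C is V of V, so V/V.
A-C-Eb-F has root F, degree 5 in Bb minor, so V65.
Bb-Db-F: minor triad on Bb = scale degree 1 → i.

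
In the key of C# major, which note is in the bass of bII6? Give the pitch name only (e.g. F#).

bII in C# major has root D; the chord is D-F#-A.
The figure 6 means first inversion — the third is in the bass.

F#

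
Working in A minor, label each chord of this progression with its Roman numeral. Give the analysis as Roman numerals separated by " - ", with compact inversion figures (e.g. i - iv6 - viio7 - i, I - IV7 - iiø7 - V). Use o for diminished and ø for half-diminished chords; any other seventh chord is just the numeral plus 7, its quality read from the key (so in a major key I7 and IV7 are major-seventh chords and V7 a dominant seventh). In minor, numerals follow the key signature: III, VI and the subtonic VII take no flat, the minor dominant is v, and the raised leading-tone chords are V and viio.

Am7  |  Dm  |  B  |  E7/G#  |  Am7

i7 - iv - V/V - V65 - i7

Am7: root A is the tonic; minor seventh chord there is i7.
Dm: root D is the subdominant; minor triad there is iv.
B: a major triad on B, the applied dominant of V → V/V.
E7/G#: dominant seventh chord on E = scale degree 5 → V65.
Am7 has root A, degree 1 in A minor, so i7.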